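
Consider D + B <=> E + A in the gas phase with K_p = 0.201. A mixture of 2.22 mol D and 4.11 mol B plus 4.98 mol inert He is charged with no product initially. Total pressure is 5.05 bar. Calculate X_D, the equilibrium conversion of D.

X = 0.412

Basis: 2.22 mol D initially; let X = conversion of D. Extent ξ = 2.22X.
At extent ξ: n_D = 2.22 − 2.22X; n_B = 4.11 − 2.22X; n_E = 2.22X; n_A = 2.22X; n_I = 4.98 (inert).
n_T stays at 11.3 (no change in mole number).
y_i = n_i/n_T, p_i = y_i·P. K_p = p_E p_A / (p_D p_B).
Setting this equal to 0.201 and taking the physical root (0 < X < 1) gives X = 0.412.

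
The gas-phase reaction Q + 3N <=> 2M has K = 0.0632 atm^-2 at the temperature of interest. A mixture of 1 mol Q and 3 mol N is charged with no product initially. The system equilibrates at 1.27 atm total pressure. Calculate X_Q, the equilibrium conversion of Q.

Basis: 1 mol Q initially; let X = conversion of Q. Extent ξ = X.
Species balance: n_Q = 1 − X; n_N = 3 − 3X; n_M = 2X.
n_T = Σnᵢ = 4 − 2X.
With p_i = (n_i/n_T)P, K = p_M^2 / (p_Q p_N^3).
Equating to 0.0632 atm^-2 and solving on 0 < X < 1: X = 0.159.

X = 0.159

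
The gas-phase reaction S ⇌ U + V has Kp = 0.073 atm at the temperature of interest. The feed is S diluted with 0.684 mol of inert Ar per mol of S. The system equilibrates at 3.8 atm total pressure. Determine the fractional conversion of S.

Take 1 mol S as basis and let X be its fractional conversion, so ξ = X.
Species balance: n_S = 1 − X; n_U = X; n_V = X; n_I = 0.684 (inert).
n_T = Σnᵢ = 1.68 + X.
y_i = n_i/n_T, p_i = y_i·P. Kp = p_U p_V / (p_S).
This yields a degree-2 equation in X; solving on (0,1), X = 0.172.

X = 0.172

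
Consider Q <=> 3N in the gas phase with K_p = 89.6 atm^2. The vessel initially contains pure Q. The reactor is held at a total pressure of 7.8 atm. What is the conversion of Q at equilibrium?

X = 0.478

Take 1 mol Q as basis and let X be its fractional conversion, so ξ = X.
At extent ξ: n_Q = 1 − X; n_N = 3X.
Total moles n_T = 1 + 2X.
With p_i = (n_i/n_T)P, K_p = p_N^3 / (p_Q).
Equating to 89.6 atm^2 and solving on 0 < X < 1: X = 0.478.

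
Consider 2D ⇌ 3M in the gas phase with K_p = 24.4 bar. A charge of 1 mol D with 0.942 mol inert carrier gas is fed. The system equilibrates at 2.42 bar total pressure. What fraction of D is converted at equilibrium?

Let X = conversion of D (basis 1 mol D); extent of reaction ξ = 0.5X.
Moles: n_D = 1 − X; n_M = 1.5X; n_I = 0.942 (inert).
n_T = Σnᵢ = 1.94 + 0.5X.
y_i = n_i/n_T, p_i = y_i·P. K_p = p_M^3 / (p_D^2).
Substituting and setting equal to 24.4 bar gives a polynomial in X; the root in (0,1) is X = 0.752.

X = 0.752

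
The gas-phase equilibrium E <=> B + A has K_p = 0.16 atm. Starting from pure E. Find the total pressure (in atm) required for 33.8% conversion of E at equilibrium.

Let X = conversion of E (basis 1 mol E); extent of reaction ξ = X.
At extent ξ: n_E = 1 − X; n_B = X; n_A = X.
n_T = Σnᵢ = 1 + X.
K_p = p_B p_A / (p_E) with p_i = (n_i/n_T)·P.
At X = 0.338: the mole-fraction product g(X) = Π y_i^ν_i = 0.129. Since K_p = g(X)·P^{1}, P = (K_p/g)^(1/1) = (0.16/0.129)^(1/1) = 1.24 atm.

P = 1.24 atm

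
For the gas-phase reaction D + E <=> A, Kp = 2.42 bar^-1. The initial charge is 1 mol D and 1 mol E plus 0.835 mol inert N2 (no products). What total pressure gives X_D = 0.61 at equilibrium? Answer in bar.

Take 1 mol D as basis and let X be its fractional conversion, so ξ = X.
Mole table: n_D = 1 − X; n_E = 1 − X; n_A = X; n_I = 0.835 (inert).
n_T = Σnᵢ = 2.83 − X.
Kp = p_A / (p_D p_E) with p_i = (n_i/n_T)·P.
At X = 0.61: the mole-fraction product g(X) = Π y_i^ν_i = 8.923. Since Kp = g(X)·P^{-1}, P = (g/Kp)^(1/1) = (8.923/2.42)^(1/1) = 3.69 bar.

P = 3.69 bar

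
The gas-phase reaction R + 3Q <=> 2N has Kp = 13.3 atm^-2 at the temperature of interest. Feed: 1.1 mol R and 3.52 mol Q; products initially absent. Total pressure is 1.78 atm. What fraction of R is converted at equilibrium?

X = 0.707

Basis: 1.1 mol R initially; let X = conversion of R. Extent ξ = 1.1X.
At extent ξ: n_R = 1.1 − 1.1X; n_Q = 3.52 − 3.3X; n_N = 2.2X.
Summing: n_T = 4.62 − 2.2X.
y_i = n_i/n_T, p_i = y_i·P. Kp = p_N^2 / (p_R p_Q^3).
Substituting and setting equal to 13.3 atm^-2 gives a polynomial in X; the root in (0,1) is X = 0.707.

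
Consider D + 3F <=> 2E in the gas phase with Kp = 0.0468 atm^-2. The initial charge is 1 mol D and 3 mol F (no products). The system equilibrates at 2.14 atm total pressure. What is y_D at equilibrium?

Take 1 mol D as basis and let X be its fractional conversion, so ξ = X.
Mole table: n_D = 1 − X; n_F = 3 − 3X; n_E = 2X.
n_T = Σnᵢ = 4 − 2X.
Mole fractions y_i = n_i/n_T; Kp = p_E^2 / (p_D p_F^3) with p_i = y_i·P.
Substituting and setting equal to 0.0468 atm^-2 gives a polynomial in X; the root in (0,1) is X = 0.210.
Then n_D = 0.79, n_T = 3.58, so y_D = 0.221.

y_D = 0.221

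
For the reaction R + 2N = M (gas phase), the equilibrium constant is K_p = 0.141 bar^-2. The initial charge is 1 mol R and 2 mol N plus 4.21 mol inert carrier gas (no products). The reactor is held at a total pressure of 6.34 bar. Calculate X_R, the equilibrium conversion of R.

Take 1 mol R as basis and let X be its fractional conversion, so ξ = X.
Moles: n_R = 1 − X; n_N = 2 − 2X; n_M = X; n_I = 4.21 (inert).
Summing: n_T = 7.21 − 2X.
Mole fractions y_i = n_i/n_T; K_p = p_M / (p_R p_N^2) with p_i = y_i·P.
Substituting and setting equal to 0.141 bar^-2 gives a polynomial in X; the root in (0,1) is X = 0.228.

X = 0.228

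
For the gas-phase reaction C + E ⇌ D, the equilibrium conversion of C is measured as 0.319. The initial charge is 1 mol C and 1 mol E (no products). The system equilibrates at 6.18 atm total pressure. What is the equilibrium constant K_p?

Let X = conversion of C (basis 1 mol C); extent of reaction ξ = X.
Mole table: n_C = 1 − X; n_E = 1 − X; n_D = X.
Total moles n_T = 2 − X.
At X = 0.319: n_C = 0.681, n_E = 0.681, n_D = 0.319, n_T = 1.68.
p_i = (n_i/n_T)·P. K_p = p_D / (p_C p_E) = 0.187 atm^-1.

K_p = 0.187 atm^-1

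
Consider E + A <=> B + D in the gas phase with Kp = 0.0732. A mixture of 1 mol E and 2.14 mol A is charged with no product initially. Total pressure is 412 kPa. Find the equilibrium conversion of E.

Let X = conversion of E (basis 1 mol E); extent of reaction ξ = X.
Moles: n_E = 1 − X; n_A = 2.14 − X; n_B = X; n_D = X.
Since Δν = 0, n_T = 3.14 throughout.
y_i = n_i/n_T, p_i = y_i·P. Kp = p_B p_D / (p_E p_A).
This yields a degree-2 equation in X; solving on (0,1), X = 0.305.

X = 0.305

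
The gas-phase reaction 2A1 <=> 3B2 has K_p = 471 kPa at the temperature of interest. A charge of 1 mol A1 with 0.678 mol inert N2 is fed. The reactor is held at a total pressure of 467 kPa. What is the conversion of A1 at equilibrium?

Basis: 1 mol A1 initially; let X = conversion of A1. Extent ξ = 0.5X.
Moles: n_A1 = 1 − X; n_B2 = 1.5X; n_I = 0.678 (inert).
Summing: n_T = 1.68 + 0.5X.
Mole fractions y_i = n_i/n_T; K_p = p_B2^3 / (p_A1^2) with p_i = y_i·P.
Setting this equal to 471 kPa and taking the physical root (0 < X < 1) gives X = 0.515.

X = 0.515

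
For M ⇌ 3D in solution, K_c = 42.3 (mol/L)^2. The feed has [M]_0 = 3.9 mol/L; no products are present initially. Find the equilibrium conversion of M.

X = 0.396

Let X = conversion of M; extent ξ = 3.9·X mol/L.
Concentrations: [M] = 3.9 − 3.9X; [D] = 11.7X.
K_c = [D]^3 / ([M]).
Solving K_c = 42.3 for X ∈ (0,1): X = 0.396.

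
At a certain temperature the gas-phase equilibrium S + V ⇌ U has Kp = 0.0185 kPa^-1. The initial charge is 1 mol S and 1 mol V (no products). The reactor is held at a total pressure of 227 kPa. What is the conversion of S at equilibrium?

X = 0.561

Let X = conversion of S (basis 1 mol S); extent of reaction ξ = X.
Mole table: n_S = 1 − X; n_V = 1 − X; n_U = X.
Summing: n_T = 2 − X.
With p_i = (n_i/n_T)P, Kp = p_U / (p_S p_V).
This yields a degree-2 equation in X; solving on (0,1), X = 0.561.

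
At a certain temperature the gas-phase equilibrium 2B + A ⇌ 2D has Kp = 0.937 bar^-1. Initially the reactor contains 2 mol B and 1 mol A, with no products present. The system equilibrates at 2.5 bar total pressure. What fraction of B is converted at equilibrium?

X = 0.420

Let X = conversion of B (basis 2 mol B); extent of reaction ξ = X.
At extent ξ: n_B = 2 − 2X; n_A = 1 − X; n_D = 2X.
Total moles n_T = 3 − X.
Mole fractions y_i = n_i/n_T; Kp = p_D^2 / (p_B^2 p_A) with p_i = y_i·P.
This yields a degree-3 equation in X; solving on (0,1), X = 0.420.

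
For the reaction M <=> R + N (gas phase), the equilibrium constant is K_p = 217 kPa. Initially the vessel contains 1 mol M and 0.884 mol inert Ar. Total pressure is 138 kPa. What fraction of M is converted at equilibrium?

Let X = conversion of M (basis 1 mol M); extent of reaction ξ = X.
Species balance: n_M = 1 − X; n_R = X; n_N = X; n_I = 0.884 (inert).
Summing: n_T = 1.88 + X.
Mole fractions y_i = n_i/n_T; K_p = p_R p_N / (p_M) with p_i = y_i·P.
Setting this equal to 217 kPa and taking the physical root (0 < X < 1) gives X = 0.836.

X = 0.836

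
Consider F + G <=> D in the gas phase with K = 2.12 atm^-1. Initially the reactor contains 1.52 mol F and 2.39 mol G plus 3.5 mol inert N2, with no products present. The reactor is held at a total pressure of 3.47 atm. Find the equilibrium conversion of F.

Basis: 1.52 mol F initially; let X = conversion of F. Extent ξ = 1.52X.
At extent ξ: n_F = 1.52 − 1.52X; n_G = 2.39 − 1.52X; n_D = 1.52X; n_I = 3.5 (inert).
Summing: n_T = 7.41 − 1.52X.
Mole fractions y_i = n_i/n_T; K = p_D / (p_F p_G) with p_i = y_i·P.
Setting this equal to 2.12 atm^-1 and taking the physical root (0 < X < 1) gives X = 0.622.

X = 0.622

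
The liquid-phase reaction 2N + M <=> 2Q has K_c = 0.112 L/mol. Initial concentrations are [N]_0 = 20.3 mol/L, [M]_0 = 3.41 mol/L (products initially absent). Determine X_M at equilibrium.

Let X = conversion of M; extent ξ = 3.41·X mol/L.
Concentrations: [N] = 20.3 − 6.82X; [M] = 3.41 − 3.41X; [Q] = 6.82X.
K_c = [Q]^2 / ([N]^2 [M]).
Equating to 0.112 L/mol: the physical root is X = 0.727.

X = 0.727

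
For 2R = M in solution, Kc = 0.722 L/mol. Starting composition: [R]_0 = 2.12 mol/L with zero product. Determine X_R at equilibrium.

X = 0.569

Let X = conversion of R; extent ξ = 2.12X/2 mol/L.
Concentrations: [R] = 2.12 − 2.12X; [M] = 1.06X.
Kc = [M] / ([R]^2).
Setting equal to 0.722 and solving for X on (0,1) gives X = 0.569.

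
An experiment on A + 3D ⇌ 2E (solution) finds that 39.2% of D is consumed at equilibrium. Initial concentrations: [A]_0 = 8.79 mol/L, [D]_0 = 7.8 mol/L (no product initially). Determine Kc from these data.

Kc = 0.00501 (mol/L)^-2

Let X = conversion of D.
Concentrations: [A] = 8.79 − 2.6X; [D] = 7.8 − 7.8X; [E] = 5.2X.
At X = 0.392: [A] = 7.77, [D] = 4.74, [E] = 2.04.
Kc = [E]^2 / ([A] [D]^3) = 0.00501 (mol/L)^-2.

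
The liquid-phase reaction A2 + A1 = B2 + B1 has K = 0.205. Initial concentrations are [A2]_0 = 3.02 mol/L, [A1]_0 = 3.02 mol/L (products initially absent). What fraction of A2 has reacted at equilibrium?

X = 0.312

Let X = conversion of A2; extent ξ = 3.02·X mol/L.
Concentrations: [A2] = 3.02 − 3.02X; [A1] = 3.02 − 3.02X; [B2] = 3.02X; [B1] = 3.02X.
K = [B2] [B1] / ([A2] [A1]).
Solving K = 0.205 for X ∈ (0,1): X = 0.312.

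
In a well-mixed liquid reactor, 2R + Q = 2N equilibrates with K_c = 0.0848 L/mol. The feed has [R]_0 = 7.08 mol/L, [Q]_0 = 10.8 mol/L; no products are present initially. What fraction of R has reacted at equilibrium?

Let X = conversion of R; extent ξ = 7.08X/2 mol/L.
Concentrations: [R] = 7.08 − 7.08X; [Q] = 10.8 − 3.54X; [N] = 7.08X.
K_c = [N]^2 / ([R]^2 [Q]).
Solving K_c = 0.0848 for X ∈ (0,1): X = 0.468.

X = 0.468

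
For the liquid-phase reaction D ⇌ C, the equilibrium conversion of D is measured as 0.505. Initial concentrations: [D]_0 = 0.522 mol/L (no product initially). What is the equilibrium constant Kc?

Let X = conversion of D.
Concentrations: [D] = 0.522 − 0.522X; [C] = 0.522X.
At X = 0.505: [D] = 0.258, [C] = 0.264.
Kc = [C] / ([D]) = 1.02.

Kc = 1.02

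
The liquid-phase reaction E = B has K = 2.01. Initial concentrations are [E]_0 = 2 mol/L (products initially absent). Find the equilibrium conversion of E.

Let X = conversion of E; extent ξ = 2·X mol/L.
Concentrations: [E] = 2 − 2X; [B] = 2X.
K = [B] / ([E]).
This equals 2.01 at X = 0.668 (the root in 0 < X < 1).

X = 0.668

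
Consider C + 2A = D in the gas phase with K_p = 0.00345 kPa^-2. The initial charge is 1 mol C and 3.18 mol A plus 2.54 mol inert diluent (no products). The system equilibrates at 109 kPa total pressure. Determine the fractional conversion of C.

Basis: 1 mol C initially; let X = conversion of C. Extent ξ = X.
Species balance: n_C = 1 − X; n_A = 3.18 − 2X; n_D = X; n_I = 2.54 (inert).
Total moles n_T = 6.72 − 2X.
y_i = n_i/n_T, p_i = y_i·P. K_p = p_D / (p_C p_A^2).
Setting this equal to 0.00345 kPa^-2 and taking the physical root (0 < X < 1) gives X = 0.797.

X = 0.797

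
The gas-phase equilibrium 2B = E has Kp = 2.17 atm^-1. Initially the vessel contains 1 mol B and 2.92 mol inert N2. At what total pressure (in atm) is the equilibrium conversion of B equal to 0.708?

P = 6.82 atm

Basis: 1 mol B initially; let X = conversion of B. Extent ξ = 0.5X.
Species balance: n_B = 1 − X; n_E = 0.5X; n_I = 2.92 (inert).
Total moles n_T = 3.92 − 0.5X.
Kp = p_E / (p_B^2) with p_i = (n_i/n_T)·P.
At X = 0.708: the mole-fraction product g(X) = Π y_i^ν_i = 14.81. Since Kp = g(X)·P^{-1}, P = (g/Kp)^(1/1) = (14.81/2.17)^(1/1) = 6.82 atm.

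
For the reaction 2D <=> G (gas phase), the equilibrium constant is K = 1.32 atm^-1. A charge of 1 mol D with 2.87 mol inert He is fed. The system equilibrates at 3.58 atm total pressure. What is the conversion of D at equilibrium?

X = 0.545

Let X = conversion of D (basis 1 mol D); extent of reaction ξ = 0.5X.
At extent ξ: n_D = 1 − X; n_G = 0.5X; n_I = 2.87 (inert).
n_T = Σnᵢ = 3.87 − 0.5X.
With p_i = (n_i/n_T)P, K = p_G / (p_D^2).
Setting this equal to 1.32 atm^-1 and taking the physical root (0 < X < 1) gives X = 0.545.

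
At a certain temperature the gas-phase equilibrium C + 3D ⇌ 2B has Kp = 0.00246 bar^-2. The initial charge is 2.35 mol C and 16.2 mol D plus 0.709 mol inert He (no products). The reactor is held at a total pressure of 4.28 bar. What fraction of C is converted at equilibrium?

X = 0.194

Take 2.35 mol C as basis and let X be its fractional conversion, so ξ = 2.35X.
At extent ξ: n_C = 2.35 − 2.35X; n_D = 16.2 − 7.05X; n_B = 4.7X; n_I = 0.709 (inert).
Summing: n_T = 19.3 − 4.7X.
y_i = n_i/n_T, p_i = y_i·P. Kp = p_B^2 / (p_C p_D^3).
Setting this equal to 0.00246 bar^-2 and taking the physical root (0 < X < 1) gives X = 0.194.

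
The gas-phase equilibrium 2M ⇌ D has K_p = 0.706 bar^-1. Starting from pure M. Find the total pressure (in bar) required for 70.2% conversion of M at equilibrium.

P = 3.63 bar

Let X = conversion of M (basis 1 mol M); extent of reaction ξ = 0.5X.
At extent ξ: n_M = 1 − X; n_D = 0.5X.
Summing: n_T = 1 − 0.5X.
K_p = p_D / (p_M^2) with p_i = (n_i/n_T)·P.
At X = 0.702: the mole-fraction product g(X) = Π y_i^ν_i = 2.565. Since K_p = g(X)·P^{-1}, P = (g/K_p)^(1/1) = (2.565/0.706)^(1/1) = 3.63 bar.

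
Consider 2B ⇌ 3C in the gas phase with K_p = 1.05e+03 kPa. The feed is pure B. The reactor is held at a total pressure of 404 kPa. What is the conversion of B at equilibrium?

X = 0.569

Take 1 mol B as basis and let X be its fractional conversion, so ξ = 0.5X.
At extent ξ: n_B = 1 − X; n_C = 1.5X.
n_T = Σnᵢ = 1 + 0.5X.
Mole fractions y_i = n_i/n_T; K_p = p_C^3 / (p_B^2) with p_i = y_i·P.
This yields a degree-3 equation in X; solving on (0,1), X = 0.569.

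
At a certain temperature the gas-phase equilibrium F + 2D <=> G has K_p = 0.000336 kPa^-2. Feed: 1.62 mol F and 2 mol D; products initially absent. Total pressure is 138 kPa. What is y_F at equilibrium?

Basis: 2 mol D initially; let X = conversion of D. Extent ξ = X.
Moles: n_F = 1.62 − X; n_D = 2 − 2X; n_G = X.
Total moles n_T = 3.62 − 2X.
y_i = n_i/n_T, p_i = y_i·P. K_p = p_G / (p_F p_D^2).
Substituting and setting equal to 0.000336 kPa^-2 gives a polynomial in X; the root in (0,1) is X = 0.628.
Then n_F = 0.992, n_T = 2.36, so y_F = 0.420.

y_F = 0.420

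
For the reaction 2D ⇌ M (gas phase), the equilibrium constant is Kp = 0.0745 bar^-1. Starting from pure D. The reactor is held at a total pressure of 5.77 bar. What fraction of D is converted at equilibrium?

Basis: 1 mol D initially; let X = conversion of D. Extent ξ = 0.5X.
Species balance: n_D = 1 − X; n_M = 0.5X.
n_T = Σnᵢ = 1 − 0.5X.
y_i = n_i/n_T, p_i = y_i·P. Kp = p_M / (p_D^2).
Substituting and setting equal to 0.0745 bar^-1 gives a polynomial in X; the root in (0,1) is X = 0.394.

X = 0.394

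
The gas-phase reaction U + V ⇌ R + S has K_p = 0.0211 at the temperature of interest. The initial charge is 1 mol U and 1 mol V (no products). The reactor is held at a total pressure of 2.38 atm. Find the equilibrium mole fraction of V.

Take 1 mol U as basis and let X be its fractional conversion, so ξ = X.
Species balance: n_U = 1 − X; n_V = 1 − X; n_R = X; n_S = X.
n_T stays at 2 (no change in mole number).
y_i = n_i/n_T, p_i = y_i·P. K_p = p_R p_S / (p_U p_V).
Equating to 0.0211 and solving on 0 < X < 1: X = 0.127.
Then n_V = 0.873, n_T = 2, so y_V = 0.437.

y_V = 0.437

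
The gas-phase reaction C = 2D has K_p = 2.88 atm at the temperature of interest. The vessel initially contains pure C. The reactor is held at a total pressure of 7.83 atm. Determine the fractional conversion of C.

X = 0.290

Basis: 1 mol C initially; let X = conversion of C. Extent ξ = X.
Species balance: n_C = 1 − X; n_D = 2X.
Summing: n_T = 1 + X.
With p_i = (n_i/n_T)P, K_p = p_D^2 / (p_C).
This yields a degree-2 equation in X; solving on (0,1), X = 0.290.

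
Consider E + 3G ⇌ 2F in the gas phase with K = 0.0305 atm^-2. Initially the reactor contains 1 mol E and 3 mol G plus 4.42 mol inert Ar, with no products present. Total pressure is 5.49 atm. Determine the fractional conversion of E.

Take 1 mol E as basis and let X be its fractional conversion, so ξ = X.
At extent ξ: n_E = 1 − X; n_G = 3 − 3X; n_F = 2X; n_I = 4.42 (inert).
Summing: n_T = 8.42 − 2X.
With p_i = (n_i/n_T)P, K = p_F^2 / (p_E p_G^3).
This yields a degree-4 equation in X; solving on (0,1), X = 0.199.

X = 0.199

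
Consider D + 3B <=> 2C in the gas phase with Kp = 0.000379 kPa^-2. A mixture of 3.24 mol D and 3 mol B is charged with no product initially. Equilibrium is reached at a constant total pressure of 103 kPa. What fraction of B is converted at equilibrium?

Basis: 3 mol B initially; let X = conversion of B. Extent ξ = X.
At extent ξ: n_D = 3.24 − X; n_B = 3 − 3X; n_C = 2X.
Total moles n_T = 6.24 − 2X.
Mole fractions y_i = n_i/n_T; Kp = p_C^2 / (p_D p_B^3) with p_i = y_i·P.
Equating to 0.000379 kPa^-2 and solving on 0 < X < 1: X = 0.531.

X = 0.531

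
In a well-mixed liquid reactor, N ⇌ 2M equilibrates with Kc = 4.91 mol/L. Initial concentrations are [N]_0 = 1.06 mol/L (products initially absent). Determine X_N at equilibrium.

X = 0.643

Let X = conversion of N; extent ξ = 1.06·X mol/L.
Concentrations: [N] = 1.06 − 1.06X; [M] = 2.12X.
Kc = [M]^2 / ([N]).
Equating to 4.91 mol/L: the physical root is X = 0.643.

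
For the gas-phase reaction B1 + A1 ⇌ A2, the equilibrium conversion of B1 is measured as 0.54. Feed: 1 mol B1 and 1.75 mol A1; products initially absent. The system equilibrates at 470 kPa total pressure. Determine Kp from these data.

Let X = conversion of B1 (basis 1 mol B1); extent of reaction ξ = X.
Species balance: n_B1 = 1 − X; n_A1 = 1.75 − X; n_A2 = X.
Total moles n_T = 2.75 − X.
At X = 0.54: n_B1 = 0.46, n_A1 = 1.21, n_A2 = 0.54, n_T = 2.21.
p_i = (n_i/n_T)·P. Kp = p_A2 / (p_B1 p_A1) = 0.00456 kPa^-1.

Kp = 0.00456 kPa^-1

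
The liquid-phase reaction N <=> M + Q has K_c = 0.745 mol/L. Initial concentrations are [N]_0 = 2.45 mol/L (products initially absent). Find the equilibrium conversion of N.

Let X = conversion of N; extent ξ = 2.45·X mol/L.
Concentrations: [N] = 2.45 − 2.45X; [M] = 2.45X; [Q] = 2.45X.
K_c = [M] [Q] / ([N]).
Solving K_c = 0.745 for X ∈ (0,1): X = 0.420.

X = 0.420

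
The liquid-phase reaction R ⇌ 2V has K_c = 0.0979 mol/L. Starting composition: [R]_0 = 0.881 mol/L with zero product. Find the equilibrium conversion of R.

X = 0.153

Let X = conversion of R; extent ξ = 0.881·X mol/L.
Concentrations: [R] = 0.881 − 0.881X; [V] = 1.76X.
K_c = [V]^2 / ([R]).
Setting equal to 0.0979 and solving for X on (0,1) gives X = 0.153.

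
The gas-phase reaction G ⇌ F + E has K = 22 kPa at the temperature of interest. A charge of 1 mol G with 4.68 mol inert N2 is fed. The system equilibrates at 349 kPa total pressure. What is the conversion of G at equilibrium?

Basis: 1 mol G initially; let X = conversion of G. Extent ξ = X.
Moles: n_G = 1 − X; n_F = X; n_E = X; n_I = 4.68 (inert).
n_T = Σnᵢ = 5.68 + X.
With p_i = (n_i/n_T)P, K = p_F p_E / (p_G).
Substituting and setting equal to 22 kPa gives a polynomial in X; the root in (0,1) is X = 0.458.

X = 0.458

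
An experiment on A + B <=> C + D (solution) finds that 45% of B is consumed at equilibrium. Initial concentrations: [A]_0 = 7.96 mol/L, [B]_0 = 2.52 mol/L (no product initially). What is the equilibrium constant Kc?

Kc = 0.136

Let X = conversion of B.
Concentrations: [A] = 7.96 − 2.52X; [B] = 2.52 − 2.52X; [C] = 2.52X; [D] = 2.52X.
At X = 0.45: [A] = 6.83, [B] = 1.39, [C] = 1.13, [D] = 1.13.
Kc = [C] [D] / ([A] [B]) = 0.136.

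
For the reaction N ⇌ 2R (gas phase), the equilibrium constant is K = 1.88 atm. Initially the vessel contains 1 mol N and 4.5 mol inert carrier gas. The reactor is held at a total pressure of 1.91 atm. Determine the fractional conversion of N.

X = 0.689

Basis: 1 mol N initially; let X = conversion of N. Extent ξ = X.
Moles: n_N = 1 − X; n_R = 2X; n_I = 4.5 (inert).
Summing: n_T = 5.5 + X.
y_i = n_i/n_T, p_i = y_i·P. K = p_R^2 / (p_N).
Substituting and setting equal to 1.88 atm gives a polynomial in X; the root in (0,1) is X = 0.689.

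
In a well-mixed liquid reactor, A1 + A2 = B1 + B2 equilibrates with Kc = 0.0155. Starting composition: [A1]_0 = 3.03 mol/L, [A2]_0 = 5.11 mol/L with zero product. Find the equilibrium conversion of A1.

Let X = conversion of A1; extent ξ = 3.03·X mol/L.
Concentrations: [A1] = 3.03 − 3.03X; [A2] = 5.11 − 3.03X; [B1] = 3.03X; [B2] = 3.03X.
Kc = [B1] [B2] / ([A1] [A2]).
This equals 0.0155 at X = 0.143 (the root in 0 < X < 1).

X = 0.143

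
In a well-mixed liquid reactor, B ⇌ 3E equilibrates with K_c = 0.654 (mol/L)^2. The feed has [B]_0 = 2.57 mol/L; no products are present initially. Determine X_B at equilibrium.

X = 0.146

Let X = conversion of B; extent ξ = 2.57·X mol/L.
Concentrations: [B] = 2.57 − 2.57X; [E] = 7.71X.
K_c = [E]^3 / ([B]).
This equals 0.654 at X = 0.146 (the root in 0 < X < 1).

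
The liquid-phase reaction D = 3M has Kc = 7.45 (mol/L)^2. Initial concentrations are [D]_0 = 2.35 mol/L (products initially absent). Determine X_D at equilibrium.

Let X = conversion of D; extent ξ = 2.35·X mol/L.
Concentrations: [D] = 2.35 − 2.35X; [M] = 7.05X.
Kc = [M]^3 / ([D]).
Solving Kc = 7.45 for X ∈ (0,1): X = 0.323.

X = 0.323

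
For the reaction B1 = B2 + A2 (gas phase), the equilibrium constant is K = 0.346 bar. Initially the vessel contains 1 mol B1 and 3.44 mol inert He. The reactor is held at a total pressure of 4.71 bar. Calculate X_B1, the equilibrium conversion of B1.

X = 0.446

Basis: 1 mol B1 initially; let X = conversion of B1. Extent ξ = X.
Mole table: n_B1 = 1 − X; n_B2 = X; n_A2 = X; n_I = 3.44 (inert).
Summing: n_T = 4.44 + X.
With p_i = (n_i/n_T)P, K = p_B2 p_A2 / (p_B1).
This yields a degree-2 equation in X; solving on (0,1), X = 0.446.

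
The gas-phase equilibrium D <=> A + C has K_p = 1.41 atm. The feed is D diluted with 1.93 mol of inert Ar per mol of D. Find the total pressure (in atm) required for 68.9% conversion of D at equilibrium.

P = 3.34 atm

Take 1 mol D as basis and let X be its fractional conversion, so ξ = X.
At extent ξ: n_D = 1 − X; n_A = X; n_C = X; n_I = 1.93 (inert).
Summing: n_T = 2.93 + X.
K_p = p_A p_C / (p_D) with p_i = (n_i/n_T)·P.
At X = 0.689: the mole-fraction product g(X) = Π y_i^ν_i = 0.4218. Since K_p = g(X)·P^{1}, P = (K_p/g)^(1/1) = (1.41/0.4218)^(1/1) = 3.34 atm.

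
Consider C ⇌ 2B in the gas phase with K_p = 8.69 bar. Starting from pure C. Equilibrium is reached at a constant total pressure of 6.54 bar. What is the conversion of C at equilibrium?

Let X = conversion of C (basis 1 mol C); extent of reaction ξ = X.
Species balance: n_C = 1 − X; n_B = 2X.
n_T = Σnᵢ = 1 + X.
y_i = n_i/n_T, p_i = y_i·P. K_p = p_B^2 / (p_C).
This yields a degree-2 equation in X; solving on (0,1), X = 0.499.

X = 0.499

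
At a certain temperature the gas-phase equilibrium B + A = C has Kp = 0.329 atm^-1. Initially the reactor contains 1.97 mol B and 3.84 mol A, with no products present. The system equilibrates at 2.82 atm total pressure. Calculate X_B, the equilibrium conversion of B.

X = 0.363

Basis: 1.97 mol B initially; let X = conversion of B. Extent ξ = 1.97X.
Species balance: n_B = 1.97 − 1.97X; n_A = 3.84 − 1.97X; n_C = 1.97X.
n_T = Σnᵢ = 5.81 − 1.97X.
y_i = n_i/n_T, p_i = y_i·P. Kp = p_C / (p_B p_A).
Substituting and setting equal to 0.329 atm^-1 gives a polynomial in X; the root in (0,1) is X = 0.363.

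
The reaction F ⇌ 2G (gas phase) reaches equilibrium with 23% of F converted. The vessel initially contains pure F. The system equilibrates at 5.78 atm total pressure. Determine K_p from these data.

Basis: 1 mol F initially; let X = conversion of F. Extent ξ = X.
Moles: n_F = 1 − X; n_G = 2X.
n_T = Σnᵢ = 1 + X.
At X = 0.23: n_F = 0.77, n_G = 0.46, n_T = 1.23.
p_i = (n_i/n_T)·P. K_p = p_G^2 / (p_F) = 1.29 atm.

K_p = 1.29 atm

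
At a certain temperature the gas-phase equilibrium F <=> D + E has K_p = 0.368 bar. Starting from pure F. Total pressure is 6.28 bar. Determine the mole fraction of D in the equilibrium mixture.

Take 1 mol F as basis and let X be its fractional conversion, so ξ = X.
Species balance: n_F = 1 − X; n_D = X; n_E = X.
n_T = Σnᵢ = 1 + X.
With p_i = (n_i/n_T)P, K_p = p_D p_E / (p_F).
Substituting and setting equal to 0.368 bar gives a polynomial in X; the root in (0,1) is X = 0.235.
Then n_D = 0.235, n_T = 1.24, so y_D = 0.190.

y_D = 0.190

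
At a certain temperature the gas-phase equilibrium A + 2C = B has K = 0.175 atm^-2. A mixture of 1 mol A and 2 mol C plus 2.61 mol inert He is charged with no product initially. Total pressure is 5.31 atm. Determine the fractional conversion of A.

X = 0.285

Take 1 mol A as basis and let X be its fractional conversion, so ξ = X.
Species balance: n_A = 1 − X; n_C = 2 − 2X; n_B = X; n_I = 2.61 (inert).
Summing: n_T = 5.61 − 2X.
y_i = n_i/n_T, p_i = y_i·P. K = p_B / (p_A p_C^2).
This yields a degree-3 equation in X; solving on (0,1), X = 0.285.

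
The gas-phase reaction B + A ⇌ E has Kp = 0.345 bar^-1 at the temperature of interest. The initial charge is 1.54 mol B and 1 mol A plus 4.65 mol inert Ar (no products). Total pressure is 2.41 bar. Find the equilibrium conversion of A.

X = 0.142

Let X = conversion of A (basis 1 mol A); extent of reaction ξ = X.
Species balance: n_B = 1.54 − X; n_A = 1 − X; n_E = X; n_I = 4.65 (inert).
n_T = Σnᵢ = 7.19 − X.
With p_i = (n_i/n_T)P, Kp = p_E / (p_B p_A).
Setting this equal to 0.345 bar^-1 and taking the physical root (0 < X < 1) gives X = 0.142.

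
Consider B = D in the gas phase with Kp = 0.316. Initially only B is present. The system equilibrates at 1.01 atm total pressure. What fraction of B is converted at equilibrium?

Let X = conversion of B (basis 1 mol B); extent of reaction ξ = X.
Species balance: n_B = 1 − X; n_D = X.
Since Δν = 0, n_T = 1 throughout.
With p_i = (n_i/n_T)P, Kp = p_D / (p_B).
Substituting and setting equal to 0.316 gives a polynomial in X; the root in (0,1) is X = 0.240.

X = 0.240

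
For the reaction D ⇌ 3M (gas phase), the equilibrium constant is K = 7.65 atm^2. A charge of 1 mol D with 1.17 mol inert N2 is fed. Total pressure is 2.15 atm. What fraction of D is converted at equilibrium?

Basis: 1 mol D initially; let X = conversion of D. Extent ξ = X.
Species balance: n_D = 1 − X; n_M = 3X; n_I = 1.17 (inert).
Total moles n_T = 2.17 + 2X.
y_i = n_i/n_T, p_i = y_i·P. K = p_M^3 / (p_D).
Substituting and setting equal to 7.65 atm^2 gives a polynomial in X; the root in (0,1) is X = 0.640.

X = 0.640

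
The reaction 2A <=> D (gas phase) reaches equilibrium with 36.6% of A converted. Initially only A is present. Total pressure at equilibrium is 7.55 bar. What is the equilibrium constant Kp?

Kp = 0.0493 bar^-1

Let X = conversion of A (basis 1 mol A); extent of reaction ξ = 0.5X.
Moles: n_A = 1 − X; n_D = 0.5X.
n_T = Σnᵢ = 1 − 0.5X.
At X = 0.366: n_A = 0.634, n_D = 0.183, n_T = 0.817.
p_i = (n_i/n_T)·P. Kp = p_D / (p_A^2) = 0.0493 bar^-1.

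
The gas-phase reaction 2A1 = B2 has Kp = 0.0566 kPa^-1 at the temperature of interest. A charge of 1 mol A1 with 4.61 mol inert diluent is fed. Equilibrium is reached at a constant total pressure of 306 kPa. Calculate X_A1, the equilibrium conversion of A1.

X = 0.679

Basis: 1 mol A1 initially; let X = conversion of A1. Extent ξ = 0.5X.
At extent ξ: n_A1 = 1 − X; n_B2 = 0.5X; n_I = 4.61 (inert).
n_T = Σnᵢ = 5.61 − 0.5X.
With p_i = (n_i/n_T)P, Kp = p_B2 / (p_A1^2).
This yields a degree-2 equation in X; solving on (0,1), X = 0.679.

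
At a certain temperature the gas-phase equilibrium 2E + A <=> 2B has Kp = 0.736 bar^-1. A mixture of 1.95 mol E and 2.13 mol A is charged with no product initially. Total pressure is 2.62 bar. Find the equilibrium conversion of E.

X = 0.485

Take 1.95 mol E as basis and let X be its fractional conversion, so ξ = 0.975X.
Moles: n_E = 1.95 − 1.95X; n_A = 2.13 − 0.975X; n_B = 1.95X.
Summing: n_T = 4.08 − 0.975X.
With p_i = (n_i/n_T)P, Kp = p_B^2 / (p_E^2 p_A).
Substituting and setting equal to 0.736 bar^-1 gives a polynomial in X; the root in (0,1) is X = 0.485.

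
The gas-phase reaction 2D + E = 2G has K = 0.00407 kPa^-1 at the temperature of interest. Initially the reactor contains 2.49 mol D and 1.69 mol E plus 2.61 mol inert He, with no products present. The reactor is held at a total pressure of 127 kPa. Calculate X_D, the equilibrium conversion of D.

X = 0.249

Basis: 2.49 mol D initially; let X = conversion of D. Extent ξ = 1.25X.
Moles: n_D = 2.49 − 2.49X; n_E = 1.69 − 1.25X; n_G = 2.49X; n_I = 2.61 (inert).
n_T = Σnᵢ = 6.79 − 1.25X.
Mole fractions y_i = n_i/n_T; K = p_G^2 / (p_D^2 p_E) with p_i = y_i·P.
Substituting and setting equal to 0.00407 kPa^-1 gives a polynomial in X; the root in (0,1) is X = 0.249.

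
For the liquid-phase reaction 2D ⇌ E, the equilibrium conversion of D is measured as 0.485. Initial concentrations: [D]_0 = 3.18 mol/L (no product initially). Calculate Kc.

Kc = 0.288 L/mol

Let X = conversion of D.
Concentrations: [D] = 3.18 − 3.18X; [E] = 1.59X.
At X = 0.485: [D] = 1.64, [E] = 0.771.
Kc = [E] / ([D]^2) = 0.288 L/mol.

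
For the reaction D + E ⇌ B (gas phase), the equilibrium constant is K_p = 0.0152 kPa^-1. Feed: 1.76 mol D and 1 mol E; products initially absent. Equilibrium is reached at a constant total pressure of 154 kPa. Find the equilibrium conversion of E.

Take 1 mol E as basis and let X be its fractional conversion, so ξ = X.
Species balance: n_D = 1.76 − X; n_E = 1 − X; n_B = X.
Total moles n_T = 2.76 − X.
With p_i = (n_i/n_T)P, K_p = p_B / (p_D p_E).
Setting this equal to 0.0152 kPa^-1 and taking the physical root (0 < X < 1) gives X = 0.561.

X = 0.561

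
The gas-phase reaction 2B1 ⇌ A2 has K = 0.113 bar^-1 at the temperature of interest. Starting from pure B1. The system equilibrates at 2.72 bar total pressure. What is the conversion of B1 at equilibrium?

Basis: 1 mol B1 initially; let X = conversion of B1. Extent ξ = 0.5X.
Species balance: n_B1 = 1 − X; n_A2 = 0.5X.
Summing: n_T = 1 − 0.5X.
With p_i = (n_i/n_T)P, K = p_A2 / (p_B1^2).
Substituting and setting equal to 0.113 bar^-1 gives a polynomial in X; the root in (0,1) is X = 0.330.

X = 0.330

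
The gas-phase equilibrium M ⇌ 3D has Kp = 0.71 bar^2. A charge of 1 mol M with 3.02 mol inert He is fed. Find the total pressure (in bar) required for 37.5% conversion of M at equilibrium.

P = 2.66 bar

Basis: 1 mol M initially; let X = conversion of M. Extent ξ = X.
Species balance: n_M = 1 − X; n_D = 3X; n_I = 3.02 (inert).
Summing: n_T = 4.02 + 2X.
Kp = p_D^3 / (p_M) with p_i = (n_i/n_T)·P.
At X = 0.375: the mole-fraction product g(X) = Π y_i^ν_i = 0.1001. Since Kp = g(X)·P^{2}, P = (Kp/g)^(1/2) = (0.71/0.1001)^(1/2) = 2.66 bar.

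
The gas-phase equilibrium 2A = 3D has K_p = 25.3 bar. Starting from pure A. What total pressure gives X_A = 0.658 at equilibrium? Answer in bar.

P = 4.09 bar

Take 1 mol A as basis and let X be its fractional conversion, so ξ = 0.5X.
At extent ξ: n_A = 1 − X; n_D = 1.5X.
Summing: n_T = 1 + 0.5X.
K_p = p_D^3 / (p_A^2) with p_i = (n_i/n_T)·P.
At X = 0.658: the mole-fraction product g(X) = Π y_i^ν_i = 6.185. Since K_p = g(X)·P^{1}, P = (K_p/g)^(1/1) = (25.3/6.185)^(1/1) = 4.09 bar.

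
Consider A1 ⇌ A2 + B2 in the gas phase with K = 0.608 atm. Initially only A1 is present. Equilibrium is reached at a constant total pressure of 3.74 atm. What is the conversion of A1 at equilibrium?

X = 0.374

Take 1 mol A1 as basis and let X be its fractional conversion, so ξ = X.
Mole table: n_A1 = 1 − X; n_A2 = X; n_B2 = X.
Total moles n_T = 1 + X.
y_i = n_i/n_T, p_i = y_i·P. K = p_A2 p_B2 / (p_A1).
This yields a degree-2 equation in X; solving on (0,1), X = 0.374.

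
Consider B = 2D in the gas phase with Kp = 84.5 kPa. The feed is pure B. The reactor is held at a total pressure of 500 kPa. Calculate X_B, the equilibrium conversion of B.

Let X = conversion of B (basis 1 mol B); extent of reaction ξ = X.
Species balance: n_B = 1 − X; n_D = 2X.
Total moles n_T = 1 + X.
With p_i = (n_i/n_T)P, Kp = p_D^2 / (p_B).
This yields a degree-2 equation in X; solving on (0,1), X = 0.201.

X = 0.201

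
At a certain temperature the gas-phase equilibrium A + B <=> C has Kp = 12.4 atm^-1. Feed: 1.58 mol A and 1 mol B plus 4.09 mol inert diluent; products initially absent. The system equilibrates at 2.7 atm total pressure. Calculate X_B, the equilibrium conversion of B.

X = 0.814

Basis: 1 mol B initially; let X = conversion of B. Extent ξ = X.
Mole table: n_A = 1.58 − X; n_B = 1 − X; n_C = X; n_I = 4.09 (inert).
Summing: n_T = 6.67 − X.
With p_i = (n_i/n_T)P, Kp = p_C / (p_A p_B).
Substituting and setting equal to 12.4 atm^-1 gives a polynomial in X; the root in (0,1) is X = 0.814.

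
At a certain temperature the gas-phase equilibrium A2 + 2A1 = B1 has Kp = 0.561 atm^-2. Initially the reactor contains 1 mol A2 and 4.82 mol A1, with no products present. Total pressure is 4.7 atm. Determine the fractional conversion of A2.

Basis: 1 mol A2 initially; let X = conversion of A2. Extent ξ = X.
Moles: n_A2 = 1 − X; n_A1 = 4.82 − 2X; n_B1 = X.
Total moles n_T = 5.82 − 2X.
Mole fractions y_i = n_i/n_T; Kp = p_B1 / (p_A2 p_A1^2) with p_i = y_i·P.
Substituting and setting equal to 0.561 atm^-2 gives a polynomial in X; the root in (0,1) is X = 0.876.

X = 0.876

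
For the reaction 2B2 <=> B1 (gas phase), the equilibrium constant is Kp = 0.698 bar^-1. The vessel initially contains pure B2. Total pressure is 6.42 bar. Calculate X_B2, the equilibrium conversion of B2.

Let X = conversion of B2 (basis 1 mol B2); extent of reaction ξ = 0.5X.
Species balance: n_B2 = 1 − X; n_B1 = 0.5X.
Summing: n_T = 1 − 0.5X.
Mole fractions y_i = n_i/n_T; Kp = p_B1 / (p_B2^2) with p_i = y_i·P.
Equating to 0.698 bar^-1 and solving on 0 < X < 1: X = 0.770.

X = 0.770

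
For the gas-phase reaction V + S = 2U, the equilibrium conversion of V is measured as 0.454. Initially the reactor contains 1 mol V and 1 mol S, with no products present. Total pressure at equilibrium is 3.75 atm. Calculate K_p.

K_p = 2.77

Basis: 1 mol V initially; let X = conversion of V. Extent ξ = X.
At extent ξ: n_V = 1 − X; n_S = 1 − X; n_U = 2X.
Total moles n_T = 2 (Δν = 0, constant).
At X = 0.454: n_V = 0.546, n_S = 0.546, n_U = 0.908, n_T = 2.
p_i = (n_i/n_T)·P. K_p = p_U^2 / (p_V p_S) = 2.77.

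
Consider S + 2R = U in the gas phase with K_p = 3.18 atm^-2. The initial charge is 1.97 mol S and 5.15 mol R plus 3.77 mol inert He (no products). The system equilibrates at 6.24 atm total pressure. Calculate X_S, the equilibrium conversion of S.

X = 0.869

Let X = conversion of S (basis 1.97 mol S); extent of reaction ξ = 1.97X.
At extent ξ: n_S = 1.97 − 1.97X; n_R = 5.15 − 3.94X; n_U = 1.97X; n_I = 3.77 (inert).
n_T = Σnᵢ = 10.9 − 3.94X.
Mole fractions y_i = n_i/n_T; K_p = p_U / (p_S p_R^2) with p_i = y_i·P.
Equating to 3.18 atm^-2 and solving on 0 < X < 1: X = 0.869.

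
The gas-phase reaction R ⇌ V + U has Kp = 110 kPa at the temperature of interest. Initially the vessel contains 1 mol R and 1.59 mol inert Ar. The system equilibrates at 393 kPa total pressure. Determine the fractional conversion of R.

Take 1 mol R as basis and let X be its fractional conversion, so ξ = X.
At extent ξ: n_R = 1 − X; n_V = X; n_U = X; n_I = 1.59 (inert).
Total moles n_T = 2.59 + X.
y_i = n_i/n_T, p_i = y_i·P. Kp = p_V p_U / (p_R).
Equating to 110 kPa and solving on 0 < X < 1: X = 0.599.

X = 0.599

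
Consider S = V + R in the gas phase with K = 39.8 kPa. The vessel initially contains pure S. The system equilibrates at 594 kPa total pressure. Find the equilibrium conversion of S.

X = 0.251

Let X = conversion of S (basis 1 mol S); extent of reaction ξ = X.
Moles: n_S = 1 − X; n_V = X; n_R = X.
n_T = Σnᵢ = 1 + X.
With p_i = (n_i/n_T)P, K = p_V p_R / (p_S).
Equating to 39.8 kPa and solving on 0 < X < 1: X = 0.251.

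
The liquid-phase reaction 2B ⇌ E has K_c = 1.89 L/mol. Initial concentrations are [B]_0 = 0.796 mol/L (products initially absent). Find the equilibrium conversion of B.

X = 0.566

Let X = conversion of B; extent ξ = 0.796X/2 mol/L.
Concentrations: [B] = 0.796 − 0.796X; [E] = 0.398X.
K_c = [E] / ([B]^2).
Equating to 1.89 L/mol: the physical root is X = 0.566.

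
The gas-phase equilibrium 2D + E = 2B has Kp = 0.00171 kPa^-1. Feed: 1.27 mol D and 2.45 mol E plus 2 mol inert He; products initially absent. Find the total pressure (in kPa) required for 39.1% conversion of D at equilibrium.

Take 1.27 mol D as basis and let X be its fractional conversion, so ξ = 0.635X.
Species balance: n_D = 1.27 − 1.27X; n_E = 2.45 − 0.635X; n_B = 1.27X; n_I = 2 (inert).
n_T = Σnᵢ = 5.72 − 0.635X.
Kp = p_B^2 / (p_D^2 p_E) with p_i = (n_i/n_T)·P.
At X = 0.391: the mole-fraction product g(X) = Π y_i^ν_i = 1.024. Since Kp = g(X)·P^{-1}, P = (g/Kp)^(1/1) = (1.024/0.00171)^(1/1) = 599 kPa.

P = 599 kPa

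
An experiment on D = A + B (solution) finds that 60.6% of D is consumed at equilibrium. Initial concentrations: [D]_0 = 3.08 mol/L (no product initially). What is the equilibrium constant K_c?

Let X = conversion of D.
Concentrations: [D] = 3.08 − 3.08X; [A] = 3.08X; [B] = 3.08X.
At X = 0.606: [D] = 1.21, [A] = 1.87, [B] = 1.87.
K_c = [A] [B] / ([D]) = 2.87 mol/L.

K_c = 2.87 mol/L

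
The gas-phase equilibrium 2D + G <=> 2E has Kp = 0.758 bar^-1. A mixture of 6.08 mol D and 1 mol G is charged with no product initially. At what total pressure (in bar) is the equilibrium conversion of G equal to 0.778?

Let X = conversion of G (basis 1 mol G); extent of reaction ξ = X.
Moles: n_D = 6.08 − 2X; n_G = 1 − X; n_E = 2X.
Summing: n_T = 7.08 − X.
Kp = p_E^2 / (p_D^2 p_G) with p_i = (n_i/n_T)·P.
At X = 0.778: the mole-fraction product g(X) = Π y_i^ν_i = 3.358. Since Kp = g(X)·P^{-1}, P = (g/Kp)^(1/1) = (3.358/0.758)^(1/1) = 4.43 bar.

P = 4.43 bar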